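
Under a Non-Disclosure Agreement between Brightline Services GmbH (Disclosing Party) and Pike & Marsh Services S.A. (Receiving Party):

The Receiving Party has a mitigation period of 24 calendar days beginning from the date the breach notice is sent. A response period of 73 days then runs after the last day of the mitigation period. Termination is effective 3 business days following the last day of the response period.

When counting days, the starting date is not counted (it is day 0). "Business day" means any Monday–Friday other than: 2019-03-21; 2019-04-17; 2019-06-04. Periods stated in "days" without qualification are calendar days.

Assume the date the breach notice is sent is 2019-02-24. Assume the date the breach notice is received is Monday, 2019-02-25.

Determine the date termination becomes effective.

The last day of the mitigation period: 24 calendar days after 2019-02-24 is 2019-03-20.
The last day of the response period: 2019-03-20 + 73 days = 2019-06-01.
From Saturday, 2019-06-01, 3 business days (Jun 3, Jun 5, Jun 6, skipping weekends and the listed holiday on Jun 4) brings us to Thursday, 2019-06-06, which is the date termination becomes effective.

2019-06-06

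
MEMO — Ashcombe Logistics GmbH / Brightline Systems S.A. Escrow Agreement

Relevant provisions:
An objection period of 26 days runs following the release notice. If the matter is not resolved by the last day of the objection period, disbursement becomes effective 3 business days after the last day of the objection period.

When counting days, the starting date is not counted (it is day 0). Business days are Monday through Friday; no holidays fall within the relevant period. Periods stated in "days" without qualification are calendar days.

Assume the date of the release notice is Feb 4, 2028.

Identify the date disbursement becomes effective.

Mar 6, 2028

The last day of the objection period: Feb 4, 2028 + 26 days = Mar 1, 2028.
The date disbursement becomes effective: 3 business days after Wednesday, Mar 1, 2028, skipping weekends — Mar 2, Mar 3, Mar 6 — lands on Monday, Mar 6, 2028.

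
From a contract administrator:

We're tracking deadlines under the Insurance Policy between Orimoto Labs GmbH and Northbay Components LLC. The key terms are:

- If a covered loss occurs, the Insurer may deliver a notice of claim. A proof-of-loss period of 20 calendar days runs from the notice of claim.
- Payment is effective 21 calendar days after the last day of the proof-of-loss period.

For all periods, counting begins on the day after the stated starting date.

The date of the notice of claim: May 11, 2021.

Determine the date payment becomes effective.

Adding 20 calendar days to May 11, 2021 gives May 31, 2021, which is the last day of the proof-of-loss period.
The date payment becomes effective: 21 calendar days after May 31, 2021 is June 21, 2021.

June 21, 2021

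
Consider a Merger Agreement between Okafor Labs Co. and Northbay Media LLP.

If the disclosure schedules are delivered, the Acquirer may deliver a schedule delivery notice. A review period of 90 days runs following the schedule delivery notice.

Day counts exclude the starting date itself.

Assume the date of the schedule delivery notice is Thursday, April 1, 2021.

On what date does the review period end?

Adding 90 calendar days to April 1, 2021 gives June 30, 2021, which is the last day of the review period.

June 30, 2021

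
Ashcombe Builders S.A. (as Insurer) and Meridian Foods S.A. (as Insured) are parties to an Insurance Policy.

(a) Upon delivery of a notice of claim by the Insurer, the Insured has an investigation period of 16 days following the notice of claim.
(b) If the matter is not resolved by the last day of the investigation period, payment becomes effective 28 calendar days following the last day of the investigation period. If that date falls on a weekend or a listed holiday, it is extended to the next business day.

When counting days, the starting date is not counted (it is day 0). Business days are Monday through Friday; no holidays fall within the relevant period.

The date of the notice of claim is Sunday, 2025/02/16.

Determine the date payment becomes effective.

The last day of the investigation period: 16 calendar days after 2025/02/16 is 2025/03/04.
Adding 28 calendar days to 2025/03/04 gives 2025/04/01, which is the date payment becomes effective. 2025/04/01 is a Tuesday, so no roll-forward applies.

2025/04/01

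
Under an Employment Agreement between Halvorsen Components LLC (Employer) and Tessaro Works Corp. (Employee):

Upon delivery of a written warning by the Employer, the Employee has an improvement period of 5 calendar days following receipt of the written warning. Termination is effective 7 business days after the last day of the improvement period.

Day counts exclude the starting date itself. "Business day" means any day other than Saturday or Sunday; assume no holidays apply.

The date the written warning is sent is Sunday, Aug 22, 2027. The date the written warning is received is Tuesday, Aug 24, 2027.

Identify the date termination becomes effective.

Sep 7, 2027

The last day of the improvement period: Aug 24, 2027 + 5 days = Aug 29, 2027.
The date termination becomes effective: counting 7 business days from Sunday, Aug 29, 2027 (Aug 30, Aug 31, Sep 1, Sep 2, Sep 3, Sep 6, Sep 7, skipping weekends) reaches Tuesday, Sep 7, 2027.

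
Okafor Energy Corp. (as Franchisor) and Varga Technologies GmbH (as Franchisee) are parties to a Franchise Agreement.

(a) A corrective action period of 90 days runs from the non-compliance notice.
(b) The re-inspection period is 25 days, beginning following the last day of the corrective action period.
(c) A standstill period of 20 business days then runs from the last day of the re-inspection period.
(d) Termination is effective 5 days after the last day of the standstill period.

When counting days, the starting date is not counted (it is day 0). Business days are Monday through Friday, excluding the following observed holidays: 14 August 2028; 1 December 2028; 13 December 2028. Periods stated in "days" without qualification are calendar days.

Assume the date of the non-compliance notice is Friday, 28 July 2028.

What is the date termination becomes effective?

25 December 2028

The last day of the corrective action period: 90 calendar days after 28 July 2028 is 26 October 2028.
The last day of the re-inspection period: 26 October 2028 + 25 days = 20 November 2028.
The last day of the standstill period: counting 20 business days from Monday, 20 November 2028 (Nov 21, Nov 22, Nov 23, Nov 24, …, Dec 18, Dec 19, Dec 20, skipping weekends and the listed holidays on Dec 1, Dec 13) reaches Wednesday, 20 December 2028.
Adding 5 calendar days to 20 December 2028 gives 25 December 2028, which is the date termination becomes effective.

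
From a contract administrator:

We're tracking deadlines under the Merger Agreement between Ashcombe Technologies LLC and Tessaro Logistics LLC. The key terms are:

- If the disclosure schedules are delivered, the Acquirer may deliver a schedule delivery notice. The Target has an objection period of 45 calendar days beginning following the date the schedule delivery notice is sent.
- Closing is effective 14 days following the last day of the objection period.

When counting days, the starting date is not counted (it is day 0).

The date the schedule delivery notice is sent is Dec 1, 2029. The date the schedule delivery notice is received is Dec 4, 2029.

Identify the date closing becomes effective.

Adding 45 calendar days to Dec 1, 2029 gives Jan 15, 2030, which is the last day of the objection period.
Adding 14 calendar days to Jan 15, 2030 gives Jan 29, 2030, which is the date closing becomes effective.

Jan 29, 2030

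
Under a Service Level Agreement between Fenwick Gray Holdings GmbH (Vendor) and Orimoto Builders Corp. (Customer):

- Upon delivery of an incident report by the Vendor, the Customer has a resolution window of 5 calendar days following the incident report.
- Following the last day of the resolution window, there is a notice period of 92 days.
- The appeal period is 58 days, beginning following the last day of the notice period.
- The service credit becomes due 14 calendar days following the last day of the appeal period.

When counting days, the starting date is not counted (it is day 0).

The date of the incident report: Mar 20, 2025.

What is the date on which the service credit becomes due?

Sep 5, 2025

The last day of the resolution window: 5 calendar days after Mar 20, 2025 is Mar 25, 2025.
Adding 92 calendar days to Mar 25, 2025 gives Jun 25, 2025, which is the last day of the notice period.
Adding 58 calendar days to Jun 25, 2025 gives Aug 22, 2025, which is the last day of the appeal period.
The date on which the service credit becomes due: Aug 22, 2025 + 14 days = Sep 5, 2025.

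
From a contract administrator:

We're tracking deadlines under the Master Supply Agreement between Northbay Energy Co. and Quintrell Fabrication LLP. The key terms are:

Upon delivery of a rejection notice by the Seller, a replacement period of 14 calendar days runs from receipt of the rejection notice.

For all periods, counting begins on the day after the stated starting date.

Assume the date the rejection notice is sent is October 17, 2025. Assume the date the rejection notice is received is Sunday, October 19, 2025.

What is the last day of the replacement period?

The last day of the replacement period: 14 calendar days after October 19, 2025 is November 2, 2025.

November 2, 2025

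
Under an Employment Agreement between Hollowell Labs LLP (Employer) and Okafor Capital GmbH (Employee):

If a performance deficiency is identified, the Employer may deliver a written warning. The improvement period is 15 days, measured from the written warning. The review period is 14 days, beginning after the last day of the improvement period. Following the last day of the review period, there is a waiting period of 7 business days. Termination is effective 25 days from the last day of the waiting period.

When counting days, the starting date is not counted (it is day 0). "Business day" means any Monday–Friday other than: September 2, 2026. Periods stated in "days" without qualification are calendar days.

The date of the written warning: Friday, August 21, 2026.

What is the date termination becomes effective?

October 24, 2026

The last day of the improvement period: 15 calendar days after August 21, 2026 is September 5, 2026.
The last day of the review period: September 5, 2026 + 14 days = September 19, 2026.
From Saturday, September 19, 2026, 7 business days (Sep 21, Sep 22, Sep 23, Sep 24, Sep 25, Sep 28, Sep 29, skipping weekends) brings us to Tuesday, September 29, 2026, which is the last day of the waiting period.
The date termination becomes effective: September 29, 2026 + 25 days = October 24, 2026.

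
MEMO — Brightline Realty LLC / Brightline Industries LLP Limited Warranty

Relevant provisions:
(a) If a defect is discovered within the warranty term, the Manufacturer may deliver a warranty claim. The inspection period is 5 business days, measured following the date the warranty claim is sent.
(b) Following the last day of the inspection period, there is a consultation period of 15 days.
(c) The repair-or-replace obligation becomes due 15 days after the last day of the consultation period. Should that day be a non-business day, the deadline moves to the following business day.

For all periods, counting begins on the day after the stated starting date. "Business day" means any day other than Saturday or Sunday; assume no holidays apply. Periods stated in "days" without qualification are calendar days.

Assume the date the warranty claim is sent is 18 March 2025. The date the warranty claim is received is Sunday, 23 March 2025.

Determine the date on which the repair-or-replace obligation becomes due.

The last day of the inspection period: 5 business days after Tuesday, 18 March 2025, skipping weekends — Mar 19, Mar 20, Mar 21, Mar 24, Mar 25 — lands on Tuesday, 25 March 2025.
Adding 15 calendar days to 25 March 2025 gives 9 April 2025, which is the last day of the consultation period.
Adding 15 calendar days to 9 April 2025 gives 24 April 2025, which is the date on which the repair-or-replace obligation becomes due. 24 April 2025 is a Thursday, so no roll-forward applies.

24 April 2025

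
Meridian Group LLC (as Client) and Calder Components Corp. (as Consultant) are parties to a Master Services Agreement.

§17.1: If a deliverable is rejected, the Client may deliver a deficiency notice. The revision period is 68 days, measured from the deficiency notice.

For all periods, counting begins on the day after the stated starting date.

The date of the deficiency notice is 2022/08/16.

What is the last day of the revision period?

2022/10/23

Adding 68 calendar days to 2022/08/16 gives 2022/10/23, which is the last day of the revision period.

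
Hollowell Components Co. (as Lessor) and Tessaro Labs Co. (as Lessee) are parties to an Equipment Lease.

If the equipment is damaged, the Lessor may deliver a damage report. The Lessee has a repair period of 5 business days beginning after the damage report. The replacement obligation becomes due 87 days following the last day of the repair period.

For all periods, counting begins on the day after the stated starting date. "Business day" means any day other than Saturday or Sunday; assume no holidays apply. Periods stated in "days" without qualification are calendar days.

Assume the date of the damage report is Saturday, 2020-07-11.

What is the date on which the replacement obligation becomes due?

The last day of the repair period: 5 business days after Saturday, 2020-07-11, skipping weekends — Jul 13, Jul 14, Jul 15, Jul 16, Jul 17 — lands on Friday, 2020-07-17.
Adding 87 calendar days to 2020-07-17 gives 2020-10-12, which is the date on which the replacement obligation becomes due.

2020-10-12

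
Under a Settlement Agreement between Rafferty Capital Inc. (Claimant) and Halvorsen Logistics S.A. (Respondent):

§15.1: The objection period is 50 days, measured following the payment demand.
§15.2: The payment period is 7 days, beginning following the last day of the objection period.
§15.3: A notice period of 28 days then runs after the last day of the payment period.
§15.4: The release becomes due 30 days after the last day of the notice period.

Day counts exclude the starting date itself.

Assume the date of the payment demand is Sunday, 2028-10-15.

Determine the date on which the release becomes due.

The last day of the objection period: 50 calendar days after 2028-10-15 is 2028-12-04.
The last day of the payment period: 2028-12-04 + 7 days = 2028-12-11.
The last day of the notice period: 28 calendar days after 2028-12-11 is 2029-01-08.
The date on which the release becomes due: 2029-01-08 + 30 days = 2029-02-07.

2029-02-07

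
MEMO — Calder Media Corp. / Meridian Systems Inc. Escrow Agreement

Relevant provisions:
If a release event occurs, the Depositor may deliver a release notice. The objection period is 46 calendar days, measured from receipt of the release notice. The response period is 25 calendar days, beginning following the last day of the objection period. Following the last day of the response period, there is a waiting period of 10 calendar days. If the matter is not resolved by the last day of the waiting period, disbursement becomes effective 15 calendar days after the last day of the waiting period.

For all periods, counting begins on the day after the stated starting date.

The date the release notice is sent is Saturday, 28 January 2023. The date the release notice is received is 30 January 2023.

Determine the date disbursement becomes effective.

6 May 2023

Adding 46 calendar days to 30 January 2023 gives 17 March 2023, which is the last day of the objection period.
Adding 25 calendar days to 17 March 2023 gives 11 April 2023, which is the last day of the response period.
The last day of the waiting period: 10 calendar days after 11 April 2023 is 21 April 2023.
Adding 15 calendar days to 21 April 2023 gives 6 May 2023, which is the date disbursement becomes effective.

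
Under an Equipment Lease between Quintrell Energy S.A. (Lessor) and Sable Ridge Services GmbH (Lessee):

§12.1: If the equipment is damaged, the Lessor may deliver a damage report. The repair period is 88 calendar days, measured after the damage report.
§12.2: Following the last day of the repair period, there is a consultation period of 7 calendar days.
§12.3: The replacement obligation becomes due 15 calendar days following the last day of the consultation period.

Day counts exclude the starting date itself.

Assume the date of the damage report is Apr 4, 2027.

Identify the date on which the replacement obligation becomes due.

Jul 23, 2027

The last day of the repair period: Apr 4, 2027 + 88 days = Jul 1, 2027.
Adding 7 calendar days to Jul 1, 2027 gives Jul 8, 2027, which is the last day of the consultation period.
The date on which the replacement obligation becomes due: 15 calendar days after Jul 8, 2027 is Jul 23, 2027.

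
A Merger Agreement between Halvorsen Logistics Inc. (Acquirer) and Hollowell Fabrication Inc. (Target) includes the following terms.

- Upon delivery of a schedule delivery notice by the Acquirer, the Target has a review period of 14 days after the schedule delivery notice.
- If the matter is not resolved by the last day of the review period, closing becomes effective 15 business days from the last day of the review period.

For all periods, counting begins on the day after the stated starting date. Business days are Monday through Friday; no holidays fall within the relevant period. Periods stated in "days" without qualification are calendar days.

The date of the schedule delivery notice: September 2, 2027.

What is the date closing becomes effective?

The last day of the review period: September 2, 2027 + 14 days = September 16, 2027.
The date closing becomes effective: counting 15 business days from Thursday, September 16, 2027 (Sep 17, Sep 20, Sep 21, Sep 22, …, Oct 5, Oct 6, Oct 7, skipping weekends) reaches Thursday, October 7, 2027.

October 7, 2027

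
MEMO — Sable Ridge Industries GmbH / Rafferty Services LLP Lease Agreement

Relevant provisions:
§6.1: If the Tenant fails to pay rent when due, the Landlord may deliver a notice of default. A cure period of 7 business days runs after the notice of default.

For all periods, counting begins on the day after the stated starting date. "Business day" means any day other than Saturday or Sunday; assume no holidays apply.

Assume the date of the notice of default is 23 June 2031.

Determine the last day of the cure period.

2 July 2031

The last day of the cure period: 7 business days after Monday, 23 June 2031, skipping weekends — Jun 24, Jun 25, Jun 26, Jun 27, Jun 30, Jul 1, Jul 2 — lands on Wednesday, 2 July 2031.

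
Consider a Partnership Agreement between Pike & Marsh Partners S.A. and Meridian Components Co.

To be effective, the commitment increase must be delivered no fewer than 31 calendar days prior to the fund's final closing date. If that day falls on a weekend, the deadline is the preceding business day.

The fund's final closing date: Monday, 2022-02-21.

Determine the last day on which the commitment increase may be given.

2022-02-21 minus 31 days is 2022-01-21. That is a Friday, so no adjustment is needed.

2022-01-21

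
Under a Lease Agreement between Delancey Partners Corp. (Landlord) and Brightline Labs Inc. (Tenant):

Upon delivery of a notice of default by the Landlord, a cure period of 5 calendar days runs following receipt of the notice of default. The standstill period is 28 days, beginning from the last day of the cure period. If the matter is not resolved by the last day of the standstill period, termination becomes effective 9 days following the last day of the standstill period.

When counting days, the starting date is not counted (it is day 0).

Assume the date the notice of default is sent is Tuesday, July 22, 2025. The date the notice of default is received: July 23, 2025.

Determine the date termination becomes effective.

September 3, 2025

The last day of the cure period: July 23, 2025 + 5 days = July 28, 2025.
The last day of the standstill period: 28 calendar days after July 28, 2025 is August 25, 2025.
The date termination becomes effective: 9 calendar days after August 25, 2025 is September 3, 2025.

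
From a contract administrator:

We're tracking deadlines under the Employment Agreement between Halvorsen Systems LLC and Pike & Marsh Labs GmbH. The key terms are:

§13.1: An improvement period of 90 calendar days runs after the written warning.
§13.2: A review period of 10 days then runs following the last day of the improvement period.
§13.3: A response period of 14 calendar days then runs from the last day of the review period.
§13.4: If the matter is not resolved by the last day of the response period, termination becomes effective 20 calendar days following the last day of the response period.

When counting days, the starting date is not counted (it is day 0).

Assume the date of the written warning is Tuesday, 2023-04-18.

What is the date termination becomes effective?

2023-08-30

The last day of the improvement period: 2023-04-18 + 90 days = 2023-07-17.
Adding 10 calendar days to 2023-07-17 gives 2023-07-27, which is the last day of the review period.
Adding 14 calendar days to 2023-07-27 gives 2023-08-10, which is the last day of the response period.
The date termination becomes effective: 20 calendar days after 2023-08-10 is 2023-08-30.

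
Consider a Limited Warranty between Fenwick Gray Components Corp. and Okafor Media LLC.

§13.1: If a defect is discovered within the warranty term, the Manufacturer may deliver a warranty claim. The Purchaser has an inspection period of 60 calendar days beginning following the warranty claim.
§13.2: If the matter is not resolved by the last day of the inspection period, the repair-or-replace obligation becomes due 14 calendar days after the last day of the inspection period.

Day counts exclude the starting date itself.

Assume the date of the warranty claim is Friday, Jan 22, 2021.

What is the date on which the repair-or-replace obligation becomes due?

The last day of the inspection period: 60 calendar days after Jan 22, 2021 is Mar 23, 2021.
Adding 14 calendar days to Mar 23, 2021 gives Apr 6, 2021, which is the date on which the repair-or-replace obligation becomes due.

Apr 6, 2021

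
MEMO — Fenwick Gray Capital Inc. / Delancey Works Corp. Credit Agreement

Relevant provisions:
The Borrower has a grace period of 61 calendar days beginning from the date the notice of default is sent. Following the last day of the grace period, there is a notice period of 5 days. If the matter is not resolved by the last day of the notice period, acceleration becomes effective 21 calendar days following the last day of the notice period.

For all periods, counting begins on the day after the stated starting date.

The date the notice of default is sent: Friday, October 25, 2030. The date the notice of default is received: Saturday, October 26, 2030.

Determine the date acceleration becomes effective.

The last day of the grace period: October 25, 2030 + 61 days = December 25, 2030.
The last day of the notice period: December 25, 2030 + 5 days = December 30, 2030.
Adding 21 calendar days to December 30, 2030 gives January 20, 2031, which is the date acceleration becomes effective.

January 20, 2031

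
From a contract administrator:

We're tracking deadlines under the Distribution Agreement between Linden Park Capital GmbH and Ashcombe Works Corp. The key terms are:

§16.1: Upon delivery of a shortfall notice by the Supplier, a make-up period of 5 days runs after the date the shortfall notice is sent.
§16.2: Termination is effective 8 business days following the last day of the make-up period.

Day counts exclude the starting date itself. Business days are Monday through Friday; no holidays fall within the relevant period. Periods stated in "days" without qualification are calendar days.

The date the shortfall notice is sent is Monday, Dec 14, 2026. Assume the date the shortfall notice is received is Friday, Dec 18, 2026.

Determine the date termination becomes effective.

The last day of the make-up period: 5 calendar days after Dec 14, 2026 is Dec 19, 2026.
From Saturday, Dec 19, 2026, 8 business days (Dec 21, Dec 22, Dec 23, Dec 24, Dec 25, Dec 28, Dec 29, Dec 30, skipping weekends) brings us to Wednesday, Dec 30, 2026, which is the date termination becomes effective.

Dec 30, 2026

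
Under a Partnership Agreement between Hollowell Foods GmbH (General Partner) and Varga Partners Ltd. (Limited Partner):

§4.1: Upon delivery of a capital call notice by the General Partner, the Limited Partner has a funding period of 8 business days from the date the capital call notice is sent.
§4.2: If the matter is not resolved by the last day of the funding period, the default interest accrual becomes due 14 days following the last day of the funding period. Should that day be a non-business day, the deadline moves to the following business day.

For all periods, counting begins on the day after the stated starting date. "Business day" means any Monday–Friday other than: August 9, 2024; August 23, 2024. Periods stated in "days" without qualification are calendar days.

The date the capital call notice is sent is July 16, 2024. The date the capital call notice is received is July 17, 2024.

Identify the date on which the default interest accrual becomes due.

August 12, 2024

The last day of the funding period: counting 8 business days from Tuesday, July 16, 2024 (Jul 17, Jul 18, Jul 19, Jul 22, Jul 23, Jul 24, Jul 25, Jul 26, skipping weekends) reaches Friday, July 26, 2024.
The date on which the default interest accrual becomes due: 14 calendar days after July 26, 2024 is August 9, 2024. That falls on Friday, a listed holiday, so it rolls to the next business day, Monday, August 12, 2024.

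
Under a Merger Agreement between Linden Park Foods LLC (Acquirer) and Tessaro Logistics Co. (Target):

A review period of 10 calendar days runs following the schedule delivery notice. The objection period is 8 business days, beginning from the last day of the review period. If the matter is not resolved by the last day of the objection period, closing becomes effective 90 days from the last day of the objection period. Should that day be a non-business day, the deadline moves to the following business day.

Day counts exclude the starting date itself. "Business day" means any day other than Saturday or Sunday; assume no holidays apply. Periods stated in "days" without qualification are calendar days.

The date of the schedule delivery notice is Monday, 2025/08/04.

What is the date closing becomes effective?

The last day of the review period: 10 calendar days after 2025/08/04 is 2025/08/14.
From Thursday, 2025/08/14, 8 business days (Aug 15, Aug 18, Aug 19, Aug 20, Aug 21, Aug 22, Aug 25, Aug 26, skipping weekends) brings us to Tuesday, 2025/08/26, which is the last day of the objection period.
The date closing becomes effective: 90 calendar days after 2025/08/26 is 2025/11/24. 2025/11/24 is a Monday, so no roll-forward applies.

2025/11/24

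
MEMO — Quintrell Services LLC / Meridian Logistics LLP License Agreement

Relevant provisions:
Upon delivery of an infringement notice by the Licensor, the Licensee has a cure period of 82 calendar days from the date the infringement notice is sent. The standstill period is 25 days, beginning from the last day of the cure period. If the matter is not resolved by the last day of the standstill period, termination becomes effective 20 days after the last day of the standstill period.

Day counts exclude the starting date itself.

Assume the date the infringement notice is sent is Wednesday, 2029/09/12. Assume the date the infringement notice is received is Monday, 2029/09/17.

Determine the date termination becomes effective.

2030/01/17

The last day of the cure period: 82 calendar days after 2029/09/12 is 2029/12/03.
The last day of the standstill period: 2029/12/03 + 25 days = 2029/12/28.
Adding 20 calendar days to 2029/12/28 gives 2030/01/17, which is the date termination becomes effective.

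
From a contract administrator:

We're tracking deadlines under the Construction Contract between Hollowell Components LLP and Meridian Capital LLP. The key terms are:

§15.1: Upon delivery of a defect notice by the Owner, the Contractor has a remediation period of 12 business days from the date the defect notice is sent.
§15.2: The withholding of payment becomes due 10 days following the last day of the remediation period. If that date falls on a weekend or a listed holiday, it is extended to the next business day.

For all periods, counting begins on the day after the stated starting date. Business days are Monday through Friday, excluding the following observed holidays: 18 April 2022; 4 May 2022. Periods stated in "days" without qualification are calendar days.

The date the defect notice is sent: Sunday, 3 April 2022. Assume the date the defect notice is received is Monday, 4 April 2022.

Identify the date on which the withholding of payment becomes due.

The last day of the remediation period: 12 business days after Sunday, 3 April 2022, skipping weekends and the listed holiday on Apr 18 — Apr 4, Apr 5, Apr 6, Apr 7, …, Apr 15, Apr 19, Apr 20 — lands on Wednesday, 20 April 2022.
The date on which the withholding of payment becomes due: 20 April 2022 + 10 days = 30 April 2022. That falls on a Saturday, so it rolls to the next business day, Monday, 2 May 2022.

2 May 2022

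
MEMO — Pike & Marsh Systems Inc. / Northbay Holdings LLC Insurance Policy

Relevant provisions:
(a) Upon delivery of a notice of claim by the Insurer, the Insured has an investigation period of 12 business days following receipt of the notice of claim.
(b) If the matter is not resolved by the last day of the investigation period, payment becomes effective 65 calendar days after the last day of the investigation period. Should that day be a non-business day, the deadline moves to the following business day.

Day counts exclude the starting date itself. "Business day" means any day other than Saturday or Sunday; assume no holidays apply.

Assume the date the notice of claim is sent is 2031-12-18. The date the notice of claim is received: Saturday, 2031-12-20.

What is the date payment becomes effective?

The last day of the investigation period: counting 12 business days from Saturday, 2031-12-20 (Dec 22, Dec 23, Dec 24, Dec 25, …, Jan 2, Jan 5, Jan 6, skipping weekends) reaches Tuesday, 2032-01-06.
The date payment becomes effective: 2032-01-06 + 65 days = 2032-03-11. 2032-03-11 is a Thursday, so no roll-forward applies.

2032-03-11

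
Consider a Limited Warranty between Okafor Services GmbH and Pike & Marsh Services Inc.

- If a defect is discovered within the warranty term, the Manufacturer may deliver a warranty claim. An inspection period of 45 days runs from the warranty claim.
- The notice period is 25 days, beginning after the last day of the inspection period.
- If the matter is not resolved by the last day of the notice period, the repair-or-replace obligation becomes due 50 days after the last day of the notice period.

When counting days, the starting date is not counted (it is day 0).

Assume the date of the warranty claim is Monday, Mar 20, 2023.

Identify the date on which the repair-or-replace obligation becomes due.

The last day of the inspection period: Mar 20, 2023 + 45 days = May 4, 2023.
The last day of the notice period: May 4, 2023 + 25 days = May 29, 2023.
The date on which the repair-or-replace obligation becomes due: 50 calendar days after May 29, 2023 is Jul 18, 2023.

Jul 18, 2023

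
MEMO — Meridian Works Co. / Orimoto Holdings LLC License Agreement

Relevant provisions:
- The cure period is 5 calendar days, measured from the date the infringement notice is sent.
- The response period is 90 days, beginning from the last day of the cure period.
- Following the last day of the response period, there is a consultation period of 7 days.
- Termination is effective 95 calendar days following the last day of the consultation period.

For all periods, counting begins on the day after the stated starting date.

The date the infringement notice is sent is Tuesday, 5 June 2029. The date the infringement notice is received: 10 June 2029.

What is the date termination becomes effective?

The last day of the cure period: 5 calendar days after 5 June 2029 is 10 June 2029.
The last day of the response period: 10 June 2029 + 90 days = 8 September 2029.
Adding 7 calendar days to 8 September 2029 gives 15 September 2029, which is the last day of the consultation period.
The date termination becomes effective: 95 calendar days after 15 September 2029 is 19 December 2029.

19 December 2029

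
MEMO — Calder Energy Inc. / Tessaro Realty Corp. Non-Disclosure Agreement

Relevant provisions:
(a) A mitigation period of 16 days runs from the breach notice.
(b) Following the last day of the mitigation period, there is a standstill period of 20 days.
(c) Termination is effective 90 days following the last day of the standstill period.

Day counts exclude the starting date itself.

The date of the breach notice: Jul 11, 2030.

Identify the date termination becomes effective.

Nov 14, 2030

The last day of the mitigation period: 16 calendar days after Jul 11, 2030 is Jul 27, 2030.
Adding 20 calendar days to Jul 27, 2030 gives Aug 16, 2030, which is the last day of the standstill period.
The date termination becomes effective: Aug 16, 2030 + 90 days = Nov 14, 2030.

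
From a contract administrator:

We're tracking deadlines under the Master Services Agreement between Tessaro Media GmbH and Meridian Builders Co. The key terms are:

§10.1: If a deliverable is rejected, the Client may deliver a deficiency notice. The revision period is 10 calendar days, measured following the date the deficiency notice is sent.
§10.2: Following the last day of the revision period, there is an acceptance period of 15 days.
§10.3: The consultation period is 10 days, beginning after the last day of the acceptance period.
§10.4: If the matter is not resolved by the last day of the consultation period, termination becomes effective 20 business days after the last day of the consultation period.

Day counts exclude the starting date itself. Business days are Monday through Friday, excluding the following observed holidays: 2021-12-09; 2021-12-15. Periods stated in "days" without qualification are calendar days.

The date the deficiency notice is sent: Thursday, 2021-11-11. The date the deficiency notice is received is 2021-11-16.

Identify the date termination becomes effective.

2022-01-13

The last day of the revision period: 10 calendar days after 2021-11-11 is 2021-11-21.
The last day of the acceptance period: 2021-11-21 + 15 days = 2021-12-06.
The last day of the consultation period: 2021-12-06 + 10 days = 2021-12-16.
The date termination becomes effective: 20 business days after Thursday, 2021-12-16, skipping weekends — Dec 17, Dec 20, Dec 21, Dec 22, …, Jan 11, Jan 12, Jan 13 — lands on Thursday, 2022-01-13.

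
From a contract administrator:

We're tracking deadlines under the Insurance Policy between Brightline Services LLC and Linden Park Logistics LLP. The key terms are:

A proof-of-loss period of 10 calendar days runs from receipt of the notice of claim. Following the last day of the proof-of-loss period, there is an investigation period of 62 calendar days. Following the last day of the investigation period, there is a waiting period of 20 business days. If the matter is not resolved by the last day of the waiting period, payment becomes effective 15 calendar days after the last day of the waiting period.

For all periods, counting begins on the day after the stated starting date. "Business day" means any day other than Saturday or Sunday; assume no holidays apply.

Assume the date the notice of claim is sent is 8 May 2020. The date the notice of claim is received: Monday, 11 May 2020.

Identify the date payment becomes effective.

Adding 10 calendar days to 11 May 2020 gives 21 May 2020, which is the last day of the proof-of-loss period.
Adding 62 calendar days to 21 May 2020 gives 22 July 2020, which is the last day of the investigation period.
The last day of the waiting period: 20 business days after Wednesday, 22 July 2020, skipping weekends — Jul 23, Jul 24, Jul 27, Jul 28, …, Aug 17, Aug 18, Aug 19 — lands on Wednesday, 19 August 2020.
Adding 15 calendar days to 19 August 2020 gives 3 September 2020, which is the date payment becomes effective.

3 September 2020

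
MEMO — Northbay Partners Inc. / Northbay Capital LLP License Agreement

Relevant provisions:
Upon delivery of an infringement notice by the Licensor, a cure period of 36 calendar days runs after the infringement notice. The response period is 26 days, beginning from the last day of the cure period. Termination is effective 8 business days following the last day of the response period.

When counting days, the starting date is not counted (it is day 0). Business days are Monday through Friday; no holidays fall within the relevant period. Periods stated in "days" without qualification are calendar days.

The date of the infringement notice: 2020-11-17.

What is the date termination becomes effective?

The last day of the cure period: 36 calendar days after 2020-11-17 is 2020-12-23.
The last day of the response period: 26 calendar days after 2020-12-23 is 2021-01-18.
From Monday, 2021-01-18, 8 business days (Jan 19, Jan 20, Jan 21, Jan 22, Jan 25, Jan 26, Jan 27, Jan 28, skipping weekends) brings us to Thursday, 2021-01-28, which is the date termination becomes effective.

2021-01-28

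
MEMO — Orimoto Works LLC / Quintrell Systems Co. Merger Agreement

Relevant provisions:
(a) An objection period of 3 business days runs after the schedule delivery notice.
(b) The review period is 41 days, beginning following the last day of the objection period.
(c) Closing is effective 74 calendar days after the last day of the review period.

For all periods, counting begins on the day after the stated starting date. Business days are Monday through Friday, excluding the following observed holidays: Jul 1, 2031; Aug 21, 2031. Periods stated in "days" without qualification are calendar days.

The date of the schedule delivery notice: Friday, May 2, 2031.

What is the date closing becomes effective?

The last day of the objection period: 3 business days after Friday, May 2, 2031, skipping weekends — May 5, May 6, May 7 — lands on Wednesday, May 7, 2031.
The last day of the review period: 41 calendar days after May 7, 2031 is Jun 17, 2031.
Adding 74 calendar days to Jun 17, 2031 gives Aug 30, 2031, which is the date closing becomes effective.

Aug 30, 2031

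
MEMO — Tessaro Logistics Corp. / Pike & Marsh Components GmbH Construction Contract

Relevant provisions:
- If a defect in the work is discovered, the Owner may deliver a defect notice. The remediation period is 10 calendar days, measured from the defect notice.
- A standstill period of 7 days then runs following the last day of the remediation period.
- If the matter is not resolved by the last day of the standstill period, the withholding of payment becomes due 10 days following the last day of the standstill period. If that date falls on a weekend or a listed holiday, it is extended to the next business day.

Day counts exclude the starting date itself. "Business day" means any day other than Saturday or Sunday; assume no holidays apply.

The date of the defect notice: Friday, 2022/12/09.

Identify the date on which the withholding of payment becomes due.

The last day of the remediation period: 10 calendar days after 2022/12/09 is 2022/12/19.
The last day of the standstill period: 7 calendar days after 2022/12/19 is 2022/12/26.
The date on which the withholding of payment becomes due: 10 calendar days after 2022/12/26 is 2023/01/05. 2023/01/05 is a Thursday, so no roll-forward applies.

2023/01/05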